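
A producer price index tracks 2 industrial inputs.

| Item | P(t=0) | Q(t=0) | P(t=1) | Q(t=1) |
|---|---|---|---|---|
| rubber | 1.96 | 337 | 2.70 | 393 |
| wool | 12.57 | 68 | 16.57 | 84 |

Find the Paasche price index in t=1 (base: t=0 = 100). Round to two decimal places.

Paasche price index uses current-period quantities as weights.
ΣP(t=1)·Q(t=1) = 2.70×393 + 16.57×84 = 1061.1 + 1391.88 = 2452.98
ΣP(t=0)·Q(t=1) = 1.96×393 + 12.57×84 = 770.28 + 1055.88 = 1826.16
Index = 2452.98 / 1826.16 × 100 = 134.3245

134.32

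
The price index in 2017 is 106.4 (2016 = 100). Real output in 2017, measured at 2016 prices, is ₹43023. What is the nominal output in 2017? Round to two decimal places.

45776.47

Nominal = Real × (Index/100) = 43023 × (106.4/100)
        = 43023 × 1.064 = 45776.4720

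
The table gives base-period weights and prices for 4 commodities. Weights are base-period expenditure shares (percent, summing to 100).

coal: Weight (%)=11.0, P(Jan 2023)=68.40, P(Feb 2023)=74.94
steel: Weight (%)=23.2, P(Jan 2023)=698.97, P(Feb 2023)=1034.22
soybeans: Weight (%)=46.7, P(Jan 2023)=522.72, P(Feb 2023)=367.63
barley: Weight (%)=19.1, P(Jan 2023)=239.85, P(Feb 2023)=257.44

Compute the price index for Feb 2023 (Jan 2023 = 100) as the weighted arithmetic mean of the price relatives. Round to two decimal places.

99.72

coal: 11.0 × (74.94/68.40) = 11.0 × 1.095614 = 12.0518
steel: 23.2 × (1034.22/698.97) = 23.2 × 1.479634 = 34.3275
soybeans: 46.7 × (367.63/522.72) = 46.7 × 0.703302 = 32.8442
barley: 19.1 × (257.44/239.85) = 19.1 × 1.073338 = 20.5007
Index = Σ wᵢ·(p₁ᵢ/p₀ᵢ) = 12.0518 + 34.3275 + 32.8442 + 20.5007 = 99.7242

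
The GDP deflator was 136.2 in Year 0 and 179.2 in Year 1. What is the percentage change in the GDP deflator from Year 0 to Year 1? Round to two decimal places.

31.57%

Change = (179.2 − 136.2) / 136.2 × 100
       = 43.0 / 136.2 × 100 = 31.5712%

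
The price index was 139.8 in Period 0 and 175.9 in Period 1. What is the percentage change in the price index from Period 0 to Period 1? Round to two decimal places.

Change = (175.9 − 139.8) / 139.8 × 100
       = 36.1 / 139.8 × 100 = 25.8226%

25.82%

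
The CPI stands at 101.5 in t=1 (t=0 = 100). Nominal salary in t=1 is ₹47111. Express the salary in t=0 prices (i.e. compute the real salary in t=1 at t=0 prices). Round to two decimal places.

46414.78

Real = Nominal ÷ (Index/100) = 47111 ÷ (101.5/100)
     = 47111 ÷ 1.015 = 46414.7783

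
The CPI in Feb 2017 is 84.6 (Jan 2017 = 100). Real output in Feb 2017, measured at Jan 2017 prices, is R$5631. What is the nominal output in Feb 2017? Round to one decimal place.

Nominal = Real × (Index/100) = 5631 × (84.6/100)
        = 5631 × 0.846 = 4763.8260

4763.8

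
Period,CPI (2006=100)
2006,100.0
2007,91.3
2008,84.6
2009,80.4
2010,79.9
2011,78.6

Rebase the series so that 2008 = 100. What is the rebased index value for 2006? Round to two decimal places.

Rebased(2006) = 100.0 / 84.6 × 100 = 118.2033

118.20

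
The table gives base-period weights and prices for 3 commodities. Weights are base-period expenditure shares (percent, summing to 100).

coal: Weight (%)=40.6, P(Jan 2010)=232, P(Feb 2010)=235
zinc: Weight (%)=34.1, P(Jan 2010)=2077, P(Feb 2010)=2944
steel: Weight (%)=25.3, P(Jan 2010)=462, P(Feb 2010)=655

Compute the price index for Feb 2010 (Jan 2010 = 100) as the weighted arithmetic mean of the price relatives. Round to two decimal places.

125.33

coal: 40.6 × (235/232) = 40.6 × 1.012931 = 41.1250
zinc: 34.1 × (2944/2077) = 34.1 × 1.417429 = 48.3343
steel: 25.3 × (655/462) = 25.3 × 1.417749 = 35.8690
Index = Σ wᵢ·(p₁ᵢ/p₀ᵢ) = 41.1250 + 48.3343 + 35.8690 = 125.3284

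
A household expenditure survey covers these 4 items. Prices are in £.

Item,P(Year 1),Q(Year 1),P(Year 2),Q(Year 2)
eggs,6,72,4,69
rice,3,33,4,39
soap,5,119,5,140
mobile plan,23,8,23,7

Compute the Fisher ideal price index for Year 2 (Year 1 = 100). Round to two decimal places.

92.20

Laspeyres component (base-period weights):
ΣP(Year 2)Q(Year 1) = 4×72 + 4×33 + 5×119 + 23×8 = 288 + 132 + 595 + 184 = 1199
ΣP(Year 1)Q(Year 1) = 6×72 + 3×33 + 5×119 + 23×8 = 432 + 99 + 595 + 184 = 1310
L = 1199 / 1310 × 100 = 91.5267
Paasche component (current-period weights):
ΣP(Year 2)Q(Year 2) = 4×69 + 4×39 + 5×140 + 23×7 = 276 + 156 + 700 + 161 = 1293
ΣP(Year 1)Q(Year 2) = 6×69 + 3×39 + 5×140 + 23×7 = 414 + 117 + 700 + 161 = 1392
P = 1293 / 1392 × 100 = 92.8879
Fisher = √(L × P) = √(91.5267 × 92.8879) = 92.2048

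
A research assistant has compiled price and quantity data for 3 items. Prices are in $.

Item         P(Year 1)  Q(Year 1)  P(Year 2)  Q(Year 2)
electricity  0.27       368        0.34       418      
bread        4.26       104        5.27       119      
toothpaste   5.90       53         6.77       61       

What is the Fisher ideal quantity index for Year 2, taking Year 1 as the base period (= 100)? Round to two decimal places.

Laspeyres component (base-period weights):
ΣP(Year 1)Q(Year 2) = 0.27×418 + 4.26×119 + 5.90×61 = 112.86 + 506.94 + 359.9 = 979.7
ΣP(Year 1)Q(Year 1) = 0.27×368 + 4.26×104 + 5.90×53 = 99.36 + 443.04 + 312.7 = 855.1
L = 979.7 / 855.1 × 100 = 114.5714
Paasche component (current-period weights):
ΣP(Year 2)Q(Year 2) = 0.34×418 + 5.27×119 + 6.77×61 = 142.12 + 627.13 + 412.97 = 1182.22
ΣP(Year 2)Q(Year 1) = 0.34×368 + 5.27×104 + 6.77×53 = 125.12 + 548.08 + 358.81 = 1032.01
P = 1182.22 / 1032.01 × 100 = 114.5551
Fisher = √(L × P) = √(114.5714 × 114.5551) = 114.5632

114.56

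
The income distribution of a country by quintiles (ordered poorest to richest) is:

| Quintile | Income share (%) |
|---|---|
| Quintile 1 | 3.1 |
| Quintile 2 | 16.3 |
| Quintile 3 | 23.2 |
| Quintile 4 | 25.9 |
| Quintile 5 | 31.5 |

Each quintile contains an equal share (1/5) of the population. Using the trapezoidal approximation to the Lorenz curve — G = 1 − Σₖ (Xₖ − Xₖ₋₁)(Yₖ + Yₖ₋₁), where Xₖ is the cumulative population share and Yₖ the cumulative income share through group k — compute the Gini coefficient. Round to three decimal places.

Cumulative income shares Yₖ: 0.0310, 0.1940, 0.4260, 0.6850, 1.0000
Σ (Xₖ−Xₖ₋₁)(Yₖ+Yₖ₋₁) = (1/5)(0.0310+0.0000) + (1/5)(0.1940+0.0310) + (1/5)(0.4260+0.1940) + (1/5)(0.6850+0.4260) + (1/5)(1.0000+0.6850)
  = 0.0062 + 0.0450 + 0.1240 + 0.2222 + 0.3370 = 0.7344
G = 1 − 0.7344 = 0.2656

0.266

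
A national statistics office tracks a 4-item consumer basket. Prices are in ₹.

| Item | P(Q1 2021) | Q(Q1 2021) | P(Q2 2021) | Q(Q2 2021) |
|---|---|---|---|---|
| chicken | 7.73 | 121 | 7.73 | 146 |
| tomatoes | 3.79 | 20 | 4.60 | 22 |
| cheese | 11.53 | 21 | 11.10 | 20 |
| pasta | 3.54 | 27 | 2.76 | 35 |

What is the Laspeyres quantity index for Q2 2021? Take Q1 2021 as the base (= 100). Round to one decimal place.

Laspeyres quantity index uses base-period prices as weights.
ΣP(Q1 2021)·Q(Q2 2021) = 7.73×146 + 3.79×22 + 11.53×20 + 3.54×35 = 1128.58 + 83.38 + 230.6 + 123.9 = 1566.46
ΣP(Q1 2021)·Q(Q1 2021) = 7.73×121 + 3.79×20 + 11.53×21 + 3.54×27 = 935.33 + 75.8 + 242.13 + 95.58 = 1348.84
Index = 1566.46 / 1348.84 × 100 = 116.1339

116.1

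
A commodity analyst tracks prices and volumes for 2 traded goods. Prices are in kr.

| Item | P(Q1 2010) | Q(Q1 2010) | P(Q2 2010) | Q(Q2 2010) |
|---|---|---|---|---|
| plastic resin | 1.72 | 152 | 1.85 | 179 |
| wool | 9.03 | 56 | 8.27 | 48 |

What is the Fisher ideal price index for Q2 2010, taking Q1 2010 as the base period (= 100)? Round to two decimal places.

97.62

Laspeyres component (base-period weights):
ΣP(Q2 2010)Q(Q1 2010) = 1.85×152 + 8.27×56 = 281.2 + 463.12 = 744.32
ΣP(Q1 2010)Q(Q1 2010) = 1.72×152 + 9.03×56 = 261.44 + 505.68 = 767.12
L = 744.32 / 767.12 × 100 = 97.0278
Paasche component (current-period weights):
ΣP(Q2 2010)Q(Q2 2010) = 1.85×179 + 8.27×48 = 331.15 + 396.96 = 728.11
ΣP(Q1 2010)Q(Q2 2010) = 1.72×179 + 9.03×48 = 307.88 + 433.44 = 741.32
P = 728.11 / 741.32 × 100 = 98.2180
Fisher = √(L × P) = √(97.0278 × 98.2180) = 97.6211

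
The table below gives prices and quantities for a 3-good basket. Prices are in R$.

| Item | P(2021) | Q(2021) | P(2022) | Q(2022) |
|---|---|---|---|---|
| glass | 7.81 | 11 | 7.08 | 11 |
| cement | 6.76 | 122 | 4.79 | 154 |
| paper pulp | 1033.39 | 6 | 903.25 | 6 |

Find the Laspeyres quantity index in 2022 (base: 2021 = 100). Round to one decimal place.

103.0

Laspeyres quantity index uses base-period prices as weights.
ΣP(2021)·Q(2022) = 7.81×11 + 6.76×154 + 1033.39×6 = 85.91 + 1041.04 + 6200.34 = 7327.29
ΣP(2021)·Q(2021) = 7.81×11 + 6.76×122 + 1033.39×6 = 85.91 + 824.72 + 6200.34 = 7110.97
Index = 7327.29 / 7110.97 × 100 = 103.0421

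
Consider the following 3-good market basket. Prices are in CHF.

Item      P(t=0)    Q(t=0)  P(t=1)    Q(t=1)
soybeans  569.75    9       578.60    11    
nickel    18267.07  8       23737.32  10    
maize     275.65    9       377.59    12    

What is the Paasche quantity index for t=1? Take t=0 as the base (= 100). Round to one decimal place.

Paasche quantity index uses current-period prices as weights.
ΣP(t=1)·Q(t=1) = 578.60×11 + 23737.32×10 + 377.59×12 = 6364.6 + 237373.2 + 4531.08 = 248268.88
ΣP(t=1)·Q(t=0) = 578.60×9 + 23737.32×8 + 377.59×9 = 5207.4 + 189898.56 + 3398.31 = 198504.27
Index = 248268.88 / 198504.27 × 100 = 125.0698

125.1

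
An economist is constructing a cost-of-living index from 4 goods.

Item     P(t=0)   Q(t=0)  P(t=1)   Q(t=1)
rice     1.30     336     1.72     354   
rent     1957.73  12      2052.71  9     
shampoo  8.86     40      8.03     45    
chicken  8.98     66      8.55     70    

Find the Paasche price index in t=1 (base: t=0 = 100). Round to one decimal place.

Paasche price index uses current-period quantities as weights.
ΣP(t=1)·Q(t=1) = 1.72×354 + 2052.71×9 + 8.03×45 + 8.55×70 = 608.88 + 18474.39 + 361.35 + 598.5 = 20043.12
ΣP(t=0)·Q(t=1) = 1.30×354 + 1957.73×9 + 8.86×45 + 8.98×70 = 460.2 + 17619.57 + 398.7 + 628.6 = 19107.07
Index = 20043.12 / 19107.07 × 100 = 104.8990

104.9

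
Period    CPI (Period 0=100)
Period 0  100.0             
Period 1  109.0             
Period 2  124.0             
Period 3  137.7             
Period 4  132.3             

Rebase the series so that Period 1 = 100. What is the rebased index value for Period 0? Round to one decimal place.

91.7

Rebased(Period 0) = 100.0 / 109.0 × 100 = 91.7431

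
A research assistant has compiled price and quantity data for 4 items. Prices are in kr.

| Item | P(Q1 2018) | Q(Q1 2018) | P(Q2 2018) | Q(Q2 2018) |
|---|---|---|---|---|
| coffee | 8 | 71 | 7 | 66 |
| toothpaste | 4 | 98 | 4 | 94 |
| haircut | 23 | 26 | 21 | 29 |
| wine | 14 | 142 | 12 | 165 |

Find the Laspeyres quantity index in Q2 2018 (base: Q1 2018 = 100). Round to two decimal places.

Laspeyres quantity index uses base-period prices as weights.
ΣP(Q1 2018)·Q(Q2 2018) = 8×66 + 4×94 + 23×29 + 14×165 = 528 + 376 + 667 + 2310 = 3881
ΣP(Q1 2018)·Q(Q1 2018) = 8×71 + 4×98 + 23×26 + 14×142 = 568 + 392 + 598 + 1988 = 3546
Index = 3881 / 3546 × 100 = 109.4473

109.45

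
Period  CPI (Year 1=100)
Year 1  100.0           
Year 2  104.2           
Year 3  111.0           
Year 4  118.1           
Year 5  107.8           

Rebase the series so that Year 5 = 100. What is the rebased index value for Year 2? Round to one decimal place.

Rebased(Year 2) = 104.2 / 107.8 × 100 = 96.6605

96.7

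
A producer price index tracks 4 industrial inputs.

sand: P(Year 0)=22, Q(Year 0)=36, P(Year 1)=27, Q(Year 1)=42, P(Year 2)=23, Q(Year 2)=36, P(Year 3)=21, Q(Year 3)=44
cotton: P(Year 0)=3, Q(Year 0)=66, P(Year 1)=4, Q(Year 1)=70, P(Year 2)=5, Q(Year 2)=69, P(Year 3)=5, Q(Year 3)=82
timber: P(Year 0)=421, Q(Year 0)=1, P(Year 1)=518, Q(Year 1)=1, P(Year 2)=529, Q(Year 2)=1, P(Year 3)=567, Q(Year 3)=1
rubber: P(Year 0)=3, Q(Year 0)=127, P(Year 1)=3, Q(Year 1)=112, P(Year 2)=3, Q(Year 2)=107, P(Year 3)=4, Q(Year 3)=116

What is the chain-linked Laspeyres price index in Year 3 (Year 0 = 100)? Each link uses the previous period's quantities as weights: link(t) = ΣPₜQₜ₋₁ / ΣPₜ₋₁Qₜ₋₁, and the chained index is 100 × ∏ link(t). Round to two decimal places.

118.70

Link Year 0→Year 1:
ΣP(Year 1)Q(Year 0) = 27×36 + 4×66 + 518×1 + 3×127 = 972 + 264 + 518 + 381 = 2135
ΣP(Year 0)Q(Year 0) = 22×36 + 3×66 + 421×1 + 3×127 = 792 + 198 + 421 + 381 = 1792
link = 2135/1792 = 1.191406
Link Year 1→Year 2:
ΣP(Year 2)Q(Year 1) = 23×42 + 5×70 + 529×1 + 3×112 = 966 + 350 + 529 + 336 = 2181
ΣP(Year 1)Q(Year 1) = 27×42 + 4×70 + 518×1 + 3×112 = 1134 + 280 + 518 + 336 = 2268
link = 2181/2268 = 0.961640
Link Year 2→Year 3:
ΣP(Year 3)Q(Year 2) = 21×36 + 5×69 + 567×1 + 4×107 = 756 + 345 + 567 + 428 = 2096
ΣP(Year 2)Q(Year 2) = 23×36 + 5×69 + 529×1 + 3×107 = 828 + 345 + 529 + 321 = 2023
link = 2096/2023 = 1.036085
Chained index = 100 × 1.191406 × 0.961640 × 1.036085 = 118.7047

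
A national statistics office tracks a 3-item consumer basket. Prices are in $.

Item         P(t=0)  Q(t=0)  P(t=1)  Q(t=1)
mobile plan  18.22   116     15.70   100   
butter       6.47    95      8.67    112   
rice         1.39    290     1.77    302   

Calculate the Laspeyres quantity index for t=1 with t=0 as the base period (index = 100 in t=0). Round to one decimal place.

Laspeyres quantity index uses base-period prices as weights.
ΣP(t=0)·Q(t=1) = 18.22×100 + 6.47×112 + 1.39×302 = 1822 + 724.64 + 419.78 = 2966.42
ΣP(t=0)·Q(t=0) = 18.22×116 + 6.47×95 + 1.39×290 = 2113.52 + 614.65 + 403.1 = 3131.27
Index = 2966.42 / 3131.27 × 100 = 94.7354

94.7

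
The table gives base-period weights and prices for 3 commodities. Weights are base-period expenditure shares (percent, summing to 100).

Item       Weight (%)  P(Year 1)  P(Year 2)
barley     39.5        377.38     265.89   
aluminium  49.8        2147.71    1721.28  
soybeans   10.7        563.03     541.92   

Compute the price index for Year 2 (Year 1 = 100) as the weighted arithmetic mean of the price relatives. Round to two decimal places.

barley: 39.5 × (265.89/377.38) = 39.5 × 0.704568 = 27.8304
aluminium: 49.8 × (1721.28/2147.71) = 49.8 × 0.801449 = 39.9122
soybeans: 10.7 × (541.92/563.03) = 10.7 × 0.962506 = 10.2988
Index = Σ wᵢ·(p₁ᵢ/p₀ᵢ) = 27.8304 + 39.9122 + 10.2988 = 78.0414

78.04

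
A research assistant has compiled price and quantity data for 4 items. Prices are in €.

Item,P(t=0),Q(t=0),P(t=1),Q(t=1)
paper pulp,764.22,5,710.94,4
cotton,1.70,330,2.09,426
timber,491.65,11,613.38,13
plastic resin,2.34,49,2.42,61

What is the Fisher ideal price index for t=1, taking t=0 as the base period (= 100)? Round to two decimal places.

113.54

Laspeyres component (base-period weights):
ΣP(t=1)Q(t=0) = 710.94×5 + 2.09×330 + 613.38×11 + 2.42×49 = 3554.7 + 689.7 + 6747.18 + 118.58 = 11110.16
ΣP(t=0)Q(t=0) = 764.22×5 + 1.70×330 + 491.65×11 + 2.34×49 = 3821.1 + 561 + 5408.15 + 114.66 = 9904.91
L = 11110.16 / 9904.91 × 100 = 112.1682
Paasche component (current-period weights):
ΣP(t=1)Q(t=1) = 710.94×4 + 2.09×426 + 613.38×13 + 2.42×61 = 2843.76 + 890.34 + 7973.94 + 147.62 = 11855.66
ΣP(t=0)Q(t=1) = 764.22×4 + 1.70×426 + 491.65×13 + 2.34×61 = 3056.88 + 724.2 + 6391.45 + 142.74 = 10315.27
P = 11855.66 / 10315.27 × 100 = 114.9331
Fisher = √(L × P) = √(112.1682 × 114.9331) = 113.5422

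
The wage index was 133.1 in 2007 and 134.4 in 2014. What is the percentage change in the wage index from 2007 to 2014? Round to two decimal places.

Change = (134.4 − 133.1) / 133.1 × 100
       = 1.3 / 133.1 × 100 = 0.9767%

0.98%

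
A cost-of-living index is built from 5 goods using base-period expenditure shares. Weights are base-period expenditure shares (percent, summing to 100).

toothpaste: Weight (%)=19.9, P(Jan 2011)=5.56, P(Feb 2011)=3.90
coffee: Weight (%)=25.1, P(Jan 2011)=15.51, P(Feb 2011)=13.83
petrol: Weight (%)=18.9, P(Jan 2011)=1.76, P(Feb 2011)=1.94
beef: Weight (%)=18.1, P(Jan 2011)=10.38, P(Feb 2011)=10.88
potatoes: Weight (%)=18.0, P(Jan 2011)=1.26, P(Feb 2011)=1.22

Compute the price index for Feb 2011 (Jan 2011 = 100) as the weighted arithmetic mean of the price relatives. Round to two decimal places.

93.57

toothpaste: 19.9 × (3.90/5.56) = 19.9 × 0.701439 = 13.9586
coffee: 25.1 × (13.83/15.51) = 25.1 × 0.891683 = 22.3812
petrol: 18.9 × (1.94/1.76) = 18.9 × 1.102273 = 20.8330
beef: 18.1 × (10.88/10.38) = 18.1 × 1.048170 = 18.9719
potatoes: 18.0 × (1.22/1.26) = 18.0 × 0.968254 = 17.4286
Index = Σ wᵢ·(p₁ᵢ/p₀ᵢ) = 13.9586 + 22.3812 + 20.8330 + 18.9719 + 17.4286 = 93.5733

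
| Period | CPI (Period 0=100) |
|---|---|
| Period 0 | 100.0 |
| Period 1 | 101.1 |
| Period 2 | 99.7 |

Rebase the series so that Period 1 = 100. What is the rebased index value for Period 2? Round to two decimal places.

Rebased(Period 2) = 99.7 / 101.1 × 100 = 98.6152

98.62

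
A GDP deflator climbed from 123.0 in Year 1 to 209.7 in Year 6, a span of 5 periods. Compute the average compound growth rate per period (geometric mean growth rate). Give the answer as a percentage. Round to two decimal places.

11.26%

Growth factor = (209.7/123.0)^(1/5) = (1.704878)^(1/5) = 1.112599
Growth rate = 1.112599 − 1 = 0.112599 = 11.2599%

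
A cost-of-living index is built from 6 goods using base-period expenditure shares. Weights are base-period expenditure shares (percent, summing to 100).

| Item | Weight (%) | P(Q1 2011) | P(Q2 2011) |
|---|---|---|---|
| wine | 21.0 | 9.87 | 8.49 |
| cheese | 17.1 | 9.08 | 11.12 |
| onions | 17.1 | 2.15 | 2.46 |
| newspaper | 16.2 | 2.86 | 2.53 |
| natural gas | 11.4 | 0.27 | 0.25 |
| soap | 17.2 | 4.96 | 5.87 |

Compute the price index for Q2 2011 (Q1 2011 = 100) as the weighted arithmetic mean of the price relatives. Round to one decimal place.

103.8

wine: 21.0 × (8.49/9.87) = 21.0 × 0.860182 = 18.0638
cheese: 17.1 × (11.12/9.08) = 17.1 × 1.224670 = 20.9419
onions: 17.1 × (2.46/2.15) = 17.1 × 1.144186 = 19.5656
newspaper: 16.2 × (2.53/2.86) = 16.2 × 0.884615 = 14.3308
natural gas: 11.4 × (0.25/0.27) = 11.4 × 0.925926 = 10.5556
soap: 17.2 × (5.87/4.96) = 17.2 × 1.183468 = 20.3556
Index = Σ wᵢ·(p₁ᵢ/p₀ᵢ) = 18.0638 + 20.9419 + 19.5656 + 14.3308 + 10.5556 + 20.3556 = 103.8132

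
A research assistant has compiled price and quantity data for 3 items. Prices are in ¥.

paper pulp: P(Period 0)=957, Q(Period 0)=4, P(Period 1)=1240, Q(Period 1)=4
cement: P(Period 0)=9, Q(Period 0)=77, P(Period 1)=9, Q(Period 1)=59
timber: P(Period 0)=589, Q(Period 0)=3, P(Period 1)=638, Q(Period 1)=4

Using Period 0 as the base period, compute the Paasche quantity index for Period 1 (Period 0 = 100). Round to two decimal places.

106.29

Paasche quantity index uses current-period prices as weights.
ΣP(Period 1)·Q(Period 1) = 1240×4 + 9×59 + 638×4 = 4960 + 531 + 2552 = 8043
ΣP(Period 1)·Q(Period 0) = 1240×4 + 9×77 + 638×3 = 4960 + 693 + 1914 = 7567
Index = 8043 / 7567 × 100 = 106.2905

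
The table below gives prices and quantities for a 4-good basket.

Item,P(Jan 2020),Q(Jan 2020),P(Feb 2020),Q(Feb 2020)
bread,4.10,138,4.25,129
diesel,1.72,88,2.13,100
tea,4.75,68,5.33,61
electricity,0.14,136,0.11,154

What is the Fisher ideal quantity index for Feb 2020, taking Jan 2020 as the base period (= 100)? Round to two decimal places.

Laspeyres component (base-period weights):
ΣP(Jan 2020)Q(Feb 2020) = 4.10×129 + 1.72×100 + 4.75×61 + 0.14×154 = 528.9 + 172 + 289.75 + 21.56 = 1012.21
ΣP(Jan 2020)Q(Jan 2020) = 4.10×138 + 1.72×88 + 4.75×68 + 0.14×136 = 565.8 + 151.36 + 323 + 19.04 = 1059.2
L = 1012.21 / 1059.2 × 100 = 95.5636
Paasche component (current-period weights):
ΣP(Feb 2020)Q(Feb 2020) = 4.25×129 + 2.13×100 + 5.33×61 + 0.11×154 = 548.25 + 213 + 325.13 + 16.94 = 1103.32
ΣP(Feb 2020)Q(Jan 2020) = 4.25×138 + 2.13×88 + 5.33×68 + 0.11×136 = 586.5 + 187.44 + 362.44 + 14.96 = 1151.34
P = 1103.32 / 1151.34 × 100 = 95.8292
Fisher = √(L × P) = √(95.5636 × 95.8292) = 95.6963

95.70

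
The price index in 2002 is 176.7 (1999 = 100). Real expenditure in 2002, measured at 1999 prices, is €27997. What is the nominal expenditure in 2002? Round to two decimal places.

Nominal = Real × (Index/100) = 27997 × (176.7/100)
        = 27997 × 1.767 = 49470.6990

49470.70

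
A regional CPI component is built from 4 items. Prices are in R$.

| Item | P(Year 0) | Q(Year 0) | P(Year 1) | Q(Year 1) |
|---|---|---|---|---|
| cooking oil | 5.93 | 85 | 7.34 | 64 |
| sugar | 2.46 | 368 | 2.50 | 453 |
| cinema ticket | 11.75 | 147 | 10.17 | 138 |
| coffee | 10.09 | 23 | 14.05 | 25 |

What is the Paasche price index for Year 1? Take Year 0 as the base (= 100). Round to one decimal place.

99.7

Paasche price index uses current-period quantities as weights.
ΣP(Year 1)·Q(Year 1) = 7.34×64 + 2.50×453 + 10.17×138 + 14.05×25 = 469.76 + 1132.5 + 1403.46 + 351.25 = 3356.97
ΣP(Year 0)·Q(Year 1) = 5.93×64 + 2.46×453 + 11.75×138 + 10.09×25 = 379.52 + 1114.38 + 1621.5 + 252.25 = 3367.65
Index = 3356.97 / 3367.65 × 100 = 99.6829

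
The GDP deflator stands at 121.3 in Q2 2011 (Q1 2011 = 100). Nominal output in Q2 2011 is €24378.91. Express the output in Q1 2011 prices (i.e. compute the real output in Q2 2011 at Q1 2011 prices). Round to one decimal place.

Real = Nominal ÷ (Index/100) = 24378.91 ÷ (121.3/100)
     = 24378.91 ÷ 1.213 = 20098.0297

20098.0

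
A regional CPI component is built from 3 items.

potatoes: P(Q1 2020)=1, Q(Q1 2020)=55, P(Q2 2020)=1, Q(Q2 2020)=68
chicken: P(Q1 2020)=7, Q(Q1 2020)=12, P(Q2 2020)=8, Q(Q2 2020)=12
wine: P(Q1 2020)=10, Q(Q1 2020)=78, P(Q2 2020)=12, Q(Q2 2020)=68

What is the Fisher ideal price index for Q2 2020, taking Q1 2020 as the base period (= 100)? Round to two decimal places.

118.03

Laspeyres component (base-period weights):
ΣP(Q2 2020)Q(Q1 2020) = 1×55 + 8×12 + 12×78 = 55 + 96 + 936 = 1087
ΣP(Q1 2020)Q(Q1 2020) = 1×55 + 7×12 + 10×78 = 55 + 84 + 780 = 919
L = 1087 / 919 × 100 = 118.2807
Paasche component (current-period weights):
ΣP(Q2 2020)Q(Q2 2020) = 1×68 + 8×12 + 12×68 = 68 + 96 + 816 = 980
ΣP(Q1 2020)Q(Q2 2020) = 1×68 + 7×12 + 10×68 = 68 + 84 + 680 = 832
P = 980 / 832 × 100 = 117.7885
Fisher = √(L × P) = √(118.2807 × 117.7885) = 118.0343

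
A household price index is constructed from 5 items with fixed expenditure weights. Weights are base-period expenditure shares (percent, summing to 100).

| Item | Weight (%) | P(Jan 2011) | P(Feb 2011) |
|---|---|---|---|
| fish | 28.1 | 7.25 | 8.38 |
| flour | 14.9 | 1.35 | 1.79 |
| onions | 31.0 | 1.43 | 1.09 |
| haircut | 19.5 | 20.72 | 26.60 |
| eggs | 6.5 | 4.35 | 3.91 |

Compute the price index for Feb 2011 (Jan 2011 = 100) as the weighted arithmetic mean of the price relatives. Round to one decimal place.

fish: 28.1 × (8.38/7.25) = 28.1 × 1.155862 = 32.4797
flour: 14.9 × (1.79/1.35) = 14.9 × 1.325926 = 19.7563
onions: 31.0 × (1.09/1.43) = 31.0 × 0.762238 = 23.6294
haircut: 19.5 × (26.60/20.72) = 19.5 × 1.283784 = 25.0338
eggs: 6.5 × (3.91/4.35) = 6.5 × 0.898851 = 5.8425
Index = Σ wᵢ·(p₁ᵢ/p₀ᵢ) = 32.4797 + 19.7563 + 23.6294 + 25.0338 + 5.8425 = 106.7417

106.7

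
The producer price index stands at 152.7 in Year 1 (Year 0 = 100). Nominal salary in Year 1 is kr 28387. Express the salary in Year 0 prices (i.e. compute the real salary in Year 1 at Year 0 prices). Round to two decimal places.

18590.05

Real = Nominal ÷ (Index/100) = 28387 ÷ (152.7/100)
     = 28387 ÷ 1.527 = 18590.0458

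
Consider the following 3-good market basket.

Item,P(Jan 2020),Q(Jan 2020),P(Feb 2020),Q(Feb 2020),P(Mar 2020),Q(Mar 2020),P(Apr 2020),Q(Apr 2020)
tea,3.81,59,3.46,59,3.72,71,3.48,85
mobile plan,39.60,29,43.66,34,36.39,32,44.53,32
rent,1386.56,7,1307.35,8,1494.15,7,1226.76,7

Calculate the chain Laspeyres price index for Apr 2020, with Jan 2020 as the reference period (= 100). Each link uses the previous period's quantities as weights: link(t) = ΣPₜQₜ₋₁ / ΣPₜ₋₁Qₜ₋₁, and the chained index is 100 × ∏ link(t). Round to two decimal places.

91.34

Link Jan 2020→Feb 2020:
ΣP(Feb 2020)Q(Jan 2020) = 3.46×59 + 43.66×29 + 1307.35×7 = 204.14 + 1266.14 + 9151.45 = 10621.73
ΣP(Jan 2020)Q(Jan 2020) = 3.81×59 + 39.60×29 + 1386.56×7 = 224.79 + 1148.4 + 9705.92 = 11079.11
link = 10621.73/11079.11 = 0.958717
Link Feb 2020→Mar 2020:
ΣP(Mar 2020)Q(Feb 2020) = 3.72×59 + 36.39×34 + 1494.15×8 = 219.48 + 1237.26 + 11953.2 = 13409.94
ΣP(Feb 2020)Q(Feb 2020) = 3.46×59 + 43.66×34 + 1307.35×8 = 204.14 + 1484.44 + 10458.8 = 12147.38
link = 13409.94/12147.38 = 1.103937
Link Mar 2020→Apr 2020:
ΣP(Apr 2020)Q(Mar 2020) = 3.48×71 + 44.53×32 + 1226.76×7 = 247.08 + 1424.96 + 8587.32 = 10259.36
ΣP(Mar 2020)Q(Mar 2020) = 3.72×71 + 36.39×32 + 1494.15×7 = 264.12 + 1164.48 + 10459.05 = 11887.65
link = 10259.36/11887.65 = 0.863027
Chained index = 100 × 0.958717 × 1.103937 × 0.863027 = 91.3395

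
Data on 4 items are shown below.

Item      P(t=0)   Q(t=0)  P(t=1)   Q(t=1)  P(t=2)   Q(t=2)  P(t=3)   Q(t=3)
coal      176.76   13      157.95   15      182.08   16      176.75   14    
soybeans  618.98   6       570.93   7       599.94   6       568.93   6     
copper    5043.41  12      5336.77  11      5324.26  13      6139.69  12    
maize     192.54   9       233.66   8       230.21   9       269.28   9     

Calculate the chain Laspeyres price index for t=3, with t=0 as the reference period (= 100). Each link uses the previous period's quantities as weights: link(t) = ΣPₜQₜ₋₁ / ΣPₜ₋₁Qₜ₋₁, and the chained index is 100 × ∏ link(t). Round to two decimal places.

Link t=0→t=1:
ΣP(t=1)Q(t=0) = 157.95×13 + 570.93×6 + 5336.77×12 + 233.66×9 = 2053.35 + 3425.58 + 64041.24 + 2102.94 = 71623.11
ΣP(t=0)Q(t=0) = 176.76×13 + 618.98×6 + 5043.41×12 + 192.54×9 = 2297.88 + 3713.88 + 60520.92 + 1732.86 = 68265.54
link = 71623.11/68265.54 = 1.049184
Link t=1→t=2:
ΣP(t=2)Q(t=1) = 182.08×15 + 599.94×7 + 5324.26×11 + 230.21×8 = 2731.2 + 4199.58 + 58566.86 + 1841.68 = 67339.32
ΣP(t=1)Q(t=1) = 157.95×15 + 570.93×7 + 5336.77×11 + 233.66×8 = 2369.25 + 3996.51 + 58704.47 + 1869.28 = 66939.51
link = 67339.32/66939.51 = 1.005973
Link t=2→t=3:
ΣP(t=3)Q(t=2) = 176.75×16 + 568.93×6 + 6139.69×13 + 269.28×9 = 2828 + 3413.58 + 79815.97 + 2423.52 = 88481.07
ΣP(t=2)Q(t=2) = 182.08×16 + 599.94×6 + 5324.26×13 + 230.21×9 = 2913.28 + 3599.64 + 69215.38 + 2071.89 = 77800.19
link = 88481.07/77800.19 = 1.137286
Chained index = 100 × 1.049184 × 1.005973 × 1.137286 = 120.0349

120.03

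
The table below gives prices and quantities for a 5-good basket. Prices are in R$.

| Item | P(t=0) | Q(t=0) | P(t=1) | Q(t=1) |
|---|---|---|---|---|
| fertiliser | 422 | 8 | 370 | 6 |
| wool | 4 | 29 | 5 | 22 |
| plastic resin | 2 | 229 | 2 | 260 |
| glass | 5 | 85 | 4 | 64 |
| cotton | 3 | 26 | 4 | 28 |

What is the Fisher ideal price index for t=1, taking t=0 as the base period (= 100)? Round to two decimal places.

90.39

Laspeyres component (base-period weights):
ΣP(t=1)Q(t=0) = 370×8 + 5×29 + 2×229 + 4×85 + 4×26 = 2960 + 145 + 458 + 340 + 104 = 4007
ΣP(t=0)Q(t=0) = 422×8 + 4×29 + 2×229 + 5×85 + 3×26 = 3376 + 116 + 458 + 425 + 78 = 4453
L = 4007 / 4453 × 100 = 89.9843
Paasche component (current-period weights):
ΣP(t=1)Q(t=1) = 370×6 + 5×22 + 2×260 + 4×64 + 4×28 = 2220 + 110 + 520 + 256 + 112 = 3218
ΣP(t=0)Q(t=1) = 422×6 + 4×22 + 2×260 + 5×64 + 3×28 = 2532 + 88 + 520 + 320 + 84 = 3544
P = 3218 / 3544 × 100 = 90.8014
Fisher = √(L × P) = √(89.9843 × 90.8014) = 90.3919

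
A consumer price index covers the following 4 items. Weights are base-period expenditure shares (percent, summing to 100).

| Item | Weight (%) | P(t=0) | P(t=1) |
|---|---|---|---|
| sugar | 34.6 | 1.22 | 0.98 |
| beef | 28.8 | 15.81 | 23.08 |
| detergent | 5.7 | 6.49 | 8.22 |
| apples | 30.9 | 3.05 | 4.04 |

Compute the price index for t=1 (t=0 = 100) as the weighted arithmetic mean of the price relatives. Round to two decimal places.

sugar: 34.6 × (0.98/1.22) = 34.6 × 0.803279 = 27.7934
beef: 28.8 × (23.08/15.81) = 28.8 × 1.459836 = 42.0433
detergent: 5.7 × (8.22/6.49) = 5.7 × 1.266564 = 7.2194
apples: 30.9 × (4.04/3.05) = 30.9 × 1.324590 = 40.9298
Index = Σ wᵢ·(p₁ᵢ/p₀ᵢ) = 27.7934 + 42.0433 + 7.2194 + 40.9298 = 117.9860

117.99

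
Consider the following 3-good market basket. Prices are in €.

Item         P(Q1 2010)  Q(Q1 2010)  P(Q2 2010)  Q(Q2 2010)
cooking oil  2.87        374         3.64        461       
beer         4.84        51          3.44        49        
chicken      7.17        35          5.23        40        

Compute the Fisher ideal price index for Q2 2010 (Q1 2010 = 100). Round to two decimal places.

Laspeyres component (base-period weights):
ΣP(Q2 2010)Q(Q1 2010) = 3.64×374 + 3.44×51 + 5.23×35 = 1361.36 + 175.44 + 183.05 = 1719.85
ΣP(Q1 2010)Q(Q1 2010) = 2.87×374 + 4.84×51 + 7.17×35 = 1073.38 + 246.84 + 250.95 = 1571.17
L = 1719.85 / 1571.17 × 100 = 109.4630
Paasche component (current-period weights):
ΣP(Q2 2010)Q(Q2 2010) = 3.64×461 + 3.44×49 + 5.23×40 = 1678.04 + 168.56 + 209.2 = 2055.8
ΣP(Q1 2010)Q(Q2 2010) = 2.87×461 + 4.84×49 + 7.17×40 = 1323.07 + 237.16 + 286.8 = 1847.03
P = 2055.8 / 1847.03 × 100 = 111.3030
Fisher = √(L × P) = √(109.4630 × 111.3030) = 110.3792

110.38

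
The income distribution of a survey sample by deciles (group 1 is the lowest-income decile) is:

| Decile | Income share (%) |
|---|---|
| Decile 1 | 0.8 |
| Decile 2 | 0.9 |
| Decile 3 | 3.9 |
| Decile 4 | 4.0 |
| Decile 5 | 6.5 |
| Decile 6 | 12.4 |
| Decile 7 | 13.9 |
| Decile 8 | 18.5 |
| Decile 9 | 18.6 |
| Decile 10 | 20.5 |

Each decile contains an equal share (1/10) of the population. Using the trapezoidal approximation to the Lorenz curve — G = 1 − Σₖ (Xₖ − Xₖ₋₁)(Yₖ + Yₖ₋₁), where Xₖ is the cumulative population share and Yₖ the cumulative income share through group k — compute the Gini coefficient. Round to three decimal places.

0.410

Cumulative income shares Yₖ: 0.0080, 0.0170, 0.0560, 0.0960, 0.1610, 0.2850, 0.4240, 0.6090, 0.7950, 1.0000
Σ (Xₖ−Xₖ₋₁)(Yₖ+Yₖ₋₁) = (1/10)(0.0080+0.0000) + (1/10)(0.0170+0.0080) + (1/10)(0.0560+0.0170) + (1/10)(0.0960+0.0560) + (1/10)(0.1610+0.0960) + (1/10)(0.2850+0.1610) + (1/10)(0.4240+0.2850) + (1/10)(0.6090+0.4240) + (1/10)(0.7950+0.6090) + (1/10)(1.0000+0.7950)
  = 0.0008 + 0.0025 + 0.0073 + 0.0152 + 0.0257 + 0.0446 + 0.0709 + 0.1033 + 0.1404 + 0.1795 = 0.5902
G = 1 − 0.5902 = 0.4098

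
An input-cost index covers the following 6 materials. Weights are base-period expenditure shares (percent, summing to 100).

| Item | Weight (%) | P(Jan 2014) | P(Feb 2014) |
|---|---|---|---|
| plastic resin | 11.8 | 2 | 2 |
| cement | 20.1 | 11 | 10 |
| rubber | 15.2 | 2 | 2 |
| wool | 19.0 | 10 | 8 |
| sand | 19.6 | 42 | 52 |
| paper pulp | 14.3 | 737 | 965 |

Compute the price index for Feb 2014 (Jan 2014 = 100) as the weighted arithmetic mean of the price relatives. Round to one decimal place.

plastic resin: 11.8 × (2/2) = 11.8 × 1.000000 = 11.8000
cement: 20.1 × (10/11) = 20.1 × 0.909091 = 18.2727
rubber: 15.2 × (2/2) = 15.2 × 1.000000 = 15.2000
wool: 19.0 × (8/10) = 19.0 × 0.800000 = 15.2000
sand: 19.6 × (52/42) = 19.6 × 1.238095 = 24.2667
paper pulp: 14.3 × (965/737) = 14.3 × 1.309362 = 18.7239
Index = Σ wᵢ·(p₁ᵢ/p₀ᵢ) = 11.8000 + 18.2727 + 15.2000 + 15.2000 + 24.2667 + 18.7239 = 103.4633

103.5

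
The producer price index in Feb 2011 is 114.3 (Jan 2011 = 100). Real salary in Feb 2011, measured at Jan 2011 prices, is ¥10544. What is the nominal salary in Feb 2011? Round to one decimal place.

12051.8

Nominal = Real × (Index/100) = 10544 × (114.3/100)
        = 10544 × 1.143 = 12051.7920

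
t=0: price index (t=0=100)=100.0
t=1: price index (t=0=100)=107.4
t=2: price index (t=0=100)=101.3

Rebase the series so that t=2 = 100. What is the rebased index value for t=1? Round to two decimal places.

Rebased(t=1) = 107.4 / 101.3 × 100 = 106.0217

106.02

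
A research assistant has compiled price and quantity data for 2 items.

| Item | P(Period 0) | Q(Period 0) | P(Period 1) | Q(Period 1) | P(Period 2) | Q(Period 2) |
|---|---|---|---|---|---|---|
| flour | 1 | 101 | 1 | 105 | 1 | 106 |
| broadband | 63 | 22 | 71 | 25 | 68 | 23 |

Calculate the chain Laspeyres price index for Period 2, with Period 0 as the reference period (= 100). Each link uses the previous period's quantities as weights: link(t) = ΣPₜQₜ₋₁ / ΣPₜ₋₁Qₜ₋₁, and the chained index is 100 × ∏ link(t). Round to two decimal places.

107.37

Link Period 0→Period 1:
ΣP(Period 1)Q(Period 0) = 1×101 + 71×22 = 101 + 1562 = 1663
ΣP(Period 0)Q(Period 0) = 1×101 + 63×22 = 101 + 1386 = 1487
link = 1663/1487 = 1.118359
Link Period 1→Period 2:
ΣP(Period 2)Q(Period 1) = 1×105 + 68×25 = 105 + 1700 = 1805
ΣP(Period 1)Q(Period 1) = 1×105 + 71×25 = 105 + 1775 = 1880
link = 1805/1880 = 0.960106
Chained index = 100 × 1.118359 × 0.960106 = 107.3744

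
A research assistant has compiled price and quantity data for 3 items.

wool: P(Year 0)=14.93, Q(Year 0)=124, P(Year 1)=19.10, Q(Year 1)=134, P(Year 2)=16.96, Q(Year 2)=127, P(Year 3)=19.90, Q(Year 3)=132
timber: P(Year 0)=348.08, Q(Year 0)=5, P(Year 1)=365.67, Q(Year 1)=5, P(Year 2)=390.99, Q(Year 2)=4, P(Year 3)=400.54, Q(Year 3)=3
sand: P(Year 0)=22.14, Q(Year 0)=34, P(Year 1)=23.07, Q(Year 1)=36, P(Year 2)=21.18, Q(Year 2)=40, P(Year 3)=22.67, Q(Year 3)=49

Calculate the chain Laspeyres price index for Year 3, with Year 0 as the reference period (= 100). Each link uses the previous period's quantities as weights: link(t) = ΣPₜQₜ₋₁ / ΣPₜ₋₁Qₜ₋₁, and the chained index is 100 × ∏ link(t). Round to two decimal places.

Link Year 0→Year 1:
ΣP(Year 1)Q(Year 0) = 19.10×124 + 365.67×5 + 23.07×34 = 2368.4 + 1828.35 + 784.38 = 4981.13
ΣP(Year 0)Q(Year 0) = 14.93×124 + 348.08×5 + 22.14×34 = 1851.32 + 1740.4 + 752.76 = 4344.48
link = 4981.13/4344.48 = 1.146542
Link Year 1→Year 2:
ΣP(Year 2)Q(Year 1) = 16.96×134 + 390.99×5 + 21.18×36 = 2272.64 + 1954.95 + 762.48 = 4990.07
ΣP(Year 1)Q(Year 1) = 19.10×134 + 365.67×5 + 23.07×36 = 2559.4 + 1828.35 + 830.52 = 5218.27
link = 4990.07/5218.27 = 0.956269
Link Year 2→Year 3:
ΣP(Year 3)Q(Year 2) = 19.90×127 + 400.54×4 + 22.67×40 = 2527.3 + 1602.16 + 906.8 = 5036.26
ΣP(Year 2)Q(Year 2) = 16.96×127 + 390.99×4 + 21.18×40 = 2153.92 + 1563.96 + 847.2 = 4565.08
link = 5036.26/4565.08 = 1.103214
Chained index = 100 × 1.146542 × 0.956269 × 1.103214 = 120.9567

120.96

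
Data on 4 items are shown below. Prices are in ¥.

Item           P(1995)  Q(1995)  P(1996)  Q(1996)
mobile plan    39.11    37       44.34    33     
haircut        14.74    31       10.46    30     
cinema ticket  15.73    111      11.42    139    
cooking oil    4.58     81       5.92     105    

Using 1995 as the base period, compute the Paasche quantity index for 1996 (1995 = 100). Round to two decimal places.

107.38

Paasche quantity index uses current-period prices as weights.
ΣP(1996)·Q(1996) = 44.34×33 + 10.46×30 + 11.42×139 + 5.92×105 = 1463.22 + 313.8 + 1587.38 + 621.6 = 3986
ΣP(1996)·Q(1995) = 44.34×37 + 10.46×31 + 11.42×111 + 5.92×81 = 1640.58 + 324.26 + 1267.62 + 479.52 = 3711.98
Index = 3986 / 3711.98 × 100 = 107.3820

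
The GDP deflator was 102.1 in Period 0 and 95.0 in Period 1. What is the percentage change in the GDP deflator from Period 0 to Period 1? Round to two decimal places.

-6.95%

Change = (95.0 − 102.1) / 102.1 × 100
       = -7.1 / 102.1 × 100 = -6.9540%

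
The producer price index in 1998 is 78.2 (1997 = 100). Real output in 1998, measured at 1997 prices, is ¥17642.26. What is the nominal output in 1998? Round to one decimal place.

Nominal = Real × (Index/100) = 17642.26 × (78.2/100)
        = 17642.26 × 0.782 = 13796.2473

13796.2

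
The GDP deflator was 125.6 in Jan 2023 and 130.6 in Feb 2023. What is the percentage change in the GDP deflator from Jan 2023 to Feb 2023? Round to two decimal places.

3.98%

Change = (130.6 − 125.6) / 125.6 × 100
       = 5.0 / 125.6 × 100 = 3.9809%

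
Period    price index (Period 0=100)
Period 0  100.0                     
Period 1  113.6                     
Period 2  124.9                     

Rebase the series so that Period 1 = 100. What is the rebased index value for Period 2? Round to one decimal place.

109.9

Rebased(Period 2) = 124.9 / 113.6 × 100 = 109.9472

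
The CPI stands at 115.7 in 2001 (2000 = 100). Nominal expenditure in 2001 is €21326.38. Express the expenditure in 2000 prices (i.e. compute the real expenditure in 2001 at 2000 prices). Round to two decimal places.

18432.48

Real = Nominal ÷ (Index/100) = 21326.38 ÷ (115.7/100)
     = 21326.38 ÷ 1.157 = 18432.4806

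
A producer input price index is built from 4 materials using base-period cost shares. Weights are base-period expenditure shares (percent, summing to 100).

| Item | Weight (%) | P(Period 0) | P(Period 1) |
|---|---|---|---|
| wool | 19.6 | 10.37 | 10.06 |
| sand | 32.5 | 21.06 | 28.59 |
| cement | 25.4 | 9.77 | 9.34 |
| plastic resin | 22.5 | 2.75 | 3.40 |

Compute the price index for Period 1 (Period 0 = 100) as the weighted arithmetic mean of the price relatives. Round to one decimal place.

115.2

wool: 19.6 × (10.06/10.37) = 19.6 × 0.970106 = 19.0141
sand: 32.5 × (28.59/21.06) = 32.5 × 1.357550 = 44.1204
cement: 25.4 × (9.34/9.77) = 25.4 × 0.955988 = 24.2821
plastic resin: 22.5 × (3.40/2.75) = 22.5 × 1.236364 = 27.8182
Index = Σ wᵢ·(p₁ᵢ/p₀ᵢ) = 19.0141 + 44.1204 + 24.2821 + 27.8182 = 115.2347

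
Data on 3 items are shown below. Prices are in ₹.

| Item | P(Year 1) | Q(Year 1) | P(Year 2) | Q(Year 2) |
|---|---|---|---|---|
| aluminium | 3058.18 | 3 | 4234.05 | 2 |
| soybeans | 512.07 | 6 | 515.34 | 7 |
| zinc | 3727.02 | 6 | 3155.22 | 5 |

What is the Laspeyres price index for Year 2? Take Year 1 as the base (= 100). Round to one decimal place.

100.3

Laspeyres price index uses base-period quantities as weights.
ΣP(Year 2)·Q(Year 1) = 4234.05×3 + 515.34×6 + 3155.22×6 = 12702.15 + 3092.04 + 18931.32 = 34725.51
ΣP(Year 1)·Q(Year 1) = 3058.18×3 + 512.07×6 + 3727.02×6 = 9174.54 + 3072.42 + 22362.12 = 34609.08
Index = 34725.51 / 34609.08 × 100 = 100.3364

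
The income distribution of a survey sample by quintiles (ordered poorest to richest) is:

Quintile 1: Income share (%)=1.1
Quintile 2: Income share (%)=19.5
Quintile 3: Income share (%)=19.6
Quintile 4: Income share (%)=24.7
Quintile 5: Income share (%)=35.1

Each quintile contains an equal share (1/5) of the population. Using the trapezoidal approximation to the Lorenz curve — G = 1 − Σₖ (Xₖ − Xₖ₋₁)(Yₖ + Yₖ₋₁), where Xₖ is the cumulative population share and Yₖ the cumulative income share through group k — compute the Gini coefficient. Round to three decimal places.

Cumulative income shares Yₖ: 0.0110, 0.2060, 0.4020, 0.6490, 1.0000
Σ (Xₖ−Xₖ₋₁)(Yₖ+Yₖ₋₁) = (1/5)(0.0110+0.0000) + (1/5)(0.2060+0.0110) + (1/5)(0.4020+0.2060) + (1/5)(0.6490+0.4020) + (1/5)(1.0000+0.6490)
  = 0.0022 + 0.0434 + 0.1216 + 0.2102 + 0.3298 = 0.7072
G = 1 − 0.7072 = 0.2928

0.293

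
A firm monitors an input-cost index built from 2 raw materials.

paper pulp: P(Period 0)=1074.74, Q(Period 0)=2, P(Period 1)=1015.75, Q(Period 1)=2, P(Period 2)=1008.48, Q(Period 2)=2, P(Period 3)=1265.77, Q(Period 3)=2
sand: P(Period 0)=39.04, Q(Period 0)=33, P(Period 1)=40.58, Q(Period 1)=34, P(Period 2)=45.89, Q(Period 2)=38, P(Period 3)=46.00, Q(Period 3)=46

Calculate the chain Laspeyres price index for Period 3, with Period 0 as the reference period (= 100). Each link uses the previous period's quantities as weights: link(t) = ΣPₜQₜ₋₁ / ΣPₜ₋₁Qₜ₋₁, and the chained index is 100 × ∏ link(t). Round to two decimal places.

Link Period 0→Period 1:
ΣP(Period 1)Q(Period 0) = 1015.75×2 + 40.58×33 = 2031.5 + 1339.14 = 3370.64
ΣP(Period 0)Q(Period 0) = 1074.74×2 + 39.04×33 = 2149.48 + 1288.32 = 3437.8
link = 3370.64/3437.8 = 0.980464
Link Period 1→Period 2:
ΣP(Period 2)Q(Period 1) = 1008.48×2 + 45.89×34 = 2016.96 + 1560.26 = 3577.22
ΣP(Period 1)Q(Period 1) = 1015.75×2 + 40.58×34 = 2031.5 + 1379.72 = 3411.22
link = 3577.22/3411.22 = 1.048663
Link Period 2→Period 3:
ΣP(Period 3)Q(Period 2) = 1265.77×2 + 46.00×38 = 2531.54 + 1748 = 4279.54
ΣP(Period 2)Q(Period 2) = 1008.48×2 + 45.89×38 = 2016.96 + 1743.82 = 3760.78
link = 4279.54/3760.78 = 1.137939
Chained index = 100 × 0.980464 × 1.048663 × 1.137939 = 117.0003

117.00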